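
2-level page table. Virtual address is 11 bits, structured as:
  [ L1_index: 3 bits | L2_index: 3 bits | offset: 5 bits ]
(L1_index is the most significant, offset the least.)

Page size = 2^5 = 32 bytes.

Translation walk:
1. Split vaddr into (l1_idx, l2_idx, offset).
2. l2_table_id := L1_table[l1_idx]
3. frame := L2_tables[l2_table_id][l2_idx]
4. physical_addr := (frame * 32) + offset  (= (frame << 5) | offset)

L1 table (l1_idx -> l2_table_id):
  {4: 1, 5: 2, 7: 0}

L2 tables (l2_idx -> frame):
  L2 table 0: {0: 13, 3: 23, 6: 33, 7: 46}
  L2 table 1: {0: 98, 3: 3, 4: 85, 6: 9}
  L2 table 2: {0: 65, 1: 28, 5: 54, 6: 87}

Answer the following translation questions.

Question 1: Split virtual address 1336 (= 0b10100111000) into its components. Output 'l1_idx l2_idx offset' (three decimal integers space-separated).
Answer: 5 1 24

Derivation:
vaddr = 1336 = 0b10100111000
  top 3 bits -> l1_idx = 5
  next 3 bits -> l2_idx = 1
  bottom 5 bits -> offset = 24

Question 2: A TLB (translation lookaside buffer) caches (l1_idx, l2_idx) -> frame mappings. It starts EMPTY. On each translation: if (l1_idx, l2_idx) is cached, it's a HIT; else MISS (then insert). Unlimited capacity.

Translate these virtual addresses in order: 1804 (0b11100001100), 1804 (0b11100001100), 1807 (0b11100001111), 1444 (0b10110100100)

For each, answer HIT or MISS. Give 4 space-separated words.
Answer: MISS HIT HIT MISS

Derivation:
vaddr=1804: (7,0) not in TLB -> MISS, insert
vaddr=1804: (7,0) in TLB -> HIT
vaddr=1807: (7,0) in TLB -> HIT
vaddr=1444: (5,5) not in TLB -> MISS, insert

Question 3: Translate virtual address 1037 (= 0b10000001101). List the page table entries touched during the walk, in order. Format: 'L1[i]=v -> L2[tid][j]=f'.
Answer: L1[4]=1 -> L2[1][0]=98

Derivation:
vaddr = 1037 = 0b10000001101
Split: l1_idx=4, l2_idx=0, offset=13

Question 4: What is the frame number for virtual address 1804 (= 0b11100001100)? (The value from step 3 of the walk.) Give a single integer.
vaddr = 1804: l1_idx=7, l2_idx=0
L1[7] = 0; L2[0][0] = 13

Answer: 13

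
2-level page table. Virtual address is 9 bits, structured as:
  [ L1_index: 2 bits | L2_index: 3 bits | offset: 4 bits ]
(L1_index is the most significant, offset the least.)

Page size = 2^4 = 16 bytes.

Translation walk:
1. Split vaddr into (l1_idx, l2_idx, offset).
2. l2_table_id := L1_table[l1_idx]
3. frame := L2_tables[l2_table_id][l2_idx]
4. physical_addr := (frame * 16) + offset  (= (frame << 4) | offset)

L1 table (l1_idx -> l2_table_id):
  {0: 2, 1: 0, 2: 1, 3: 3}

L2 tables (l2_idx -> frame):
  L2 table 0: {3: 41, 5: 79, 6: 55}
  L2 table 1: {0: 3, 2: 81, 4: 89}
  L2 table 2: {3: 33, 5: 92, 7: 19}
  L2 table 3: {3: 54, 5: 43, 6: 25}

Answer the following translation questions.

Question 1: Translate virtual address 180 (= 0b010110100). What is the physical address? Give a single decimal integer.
vaddr = 180 = 0b010110100
Split: l1_idx=1, l2_idx=3, offset=4
L1[1] = 0
L2[0][3] = 41
paddr = 41 * 16 + 4 = 660

Answer: 660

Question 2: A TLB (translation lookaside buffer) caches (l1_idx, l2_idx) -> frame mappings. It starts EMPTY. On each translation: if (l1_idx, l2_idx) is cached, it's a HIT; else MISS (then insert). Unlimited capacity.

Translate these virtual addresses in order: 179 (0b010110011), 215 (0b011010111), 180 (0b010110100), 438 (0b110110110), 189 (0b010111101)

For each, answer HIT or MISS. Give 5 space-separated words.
Answer: MISS MISS HIT MISS HIT

Derivation:
vaddr=179: (1,3) not in TLB -> MISS, insert
vaddr=215: (1,5) not in TLB -> MISS, insert
vaddr=180: (1,3) in TLB -> HIT
vaddr=438: (3,3) not in TLB -> MISS, insert
vaddr=189: (1,3) in TLB -> HIT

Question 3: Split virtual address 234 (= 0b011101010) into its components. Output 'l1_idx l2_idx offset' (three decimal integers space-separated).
vaddr = 234 = 0b011101010
  top 2 bits -> l1_idx = 1
  next 3 bits -> l2_idx = 6
  bottom 4 bits -> offset = 10

Answer: 1 6 10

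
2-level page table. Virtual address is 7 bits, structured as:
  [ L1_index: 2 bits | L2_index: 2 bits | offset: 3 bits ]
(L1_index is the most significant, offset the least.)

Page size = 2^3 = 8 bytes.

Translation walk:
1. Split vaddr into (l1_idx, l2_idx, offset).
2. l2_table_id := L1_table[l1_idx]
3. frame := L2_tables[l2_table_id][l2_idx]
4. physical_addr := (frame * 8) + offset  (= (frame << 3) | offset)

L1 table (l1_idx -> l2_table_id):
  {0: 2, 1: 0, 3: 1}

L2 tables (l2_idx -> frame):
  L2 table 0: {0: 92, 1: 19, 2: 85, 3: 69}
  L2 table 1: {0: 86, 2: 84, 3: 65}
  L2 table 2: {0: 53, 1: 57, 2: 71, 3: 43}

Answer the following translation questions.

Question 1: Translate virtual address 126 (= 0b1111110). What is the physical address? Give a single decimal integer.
vaddr = 126 = 0b1111110
Split: l1_idx=3, l2_idx=3, offset=6
L1[3] = 1
L2[1][3] = 65
paddr = 65 * 8 + 6 = 526

Answer: 526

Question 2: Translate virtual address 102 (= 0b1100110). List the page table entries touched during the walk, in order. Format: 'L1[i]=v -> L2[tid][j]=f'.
vaddr = 102 = 0b1100110
Split: l1_idx=3, l2_idx=0, offset=6

Answer: L1[3]=1 -> L2[1][0]=86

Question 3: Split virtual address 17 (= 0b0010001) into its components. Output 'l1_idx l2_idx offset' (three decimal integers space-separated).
Answer: 0 2 1

Derivation:
vaddr = 17 = 0b0010001
  top 2 bits -> l1_idx = 0
  next 2 bits -> l2_idx = 2
  bottom 3 bits -> offset = 1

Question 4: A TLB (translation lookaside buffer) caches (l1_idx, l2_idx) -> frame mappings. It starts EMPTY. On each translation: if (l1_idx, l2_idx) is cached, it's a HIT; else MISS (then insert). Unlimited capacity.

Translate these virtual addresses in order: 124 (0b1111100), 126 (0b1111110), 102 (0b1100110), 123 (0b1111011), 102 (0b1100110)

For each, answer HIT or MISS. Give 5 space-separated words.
Answer: MISS HIT MISS HIT HIT

Derivation:
vaddr=124: (3,3) not in TLB -> MISS, insert
vaddr=126: (3,3) in TLB -> HIT
vaddr=102: (3,0) not in TLB -> MISS, insert
vaddr=123: (3,3) in TLB -> HIT
vaddr=102: (3,0) in TLB -> HIT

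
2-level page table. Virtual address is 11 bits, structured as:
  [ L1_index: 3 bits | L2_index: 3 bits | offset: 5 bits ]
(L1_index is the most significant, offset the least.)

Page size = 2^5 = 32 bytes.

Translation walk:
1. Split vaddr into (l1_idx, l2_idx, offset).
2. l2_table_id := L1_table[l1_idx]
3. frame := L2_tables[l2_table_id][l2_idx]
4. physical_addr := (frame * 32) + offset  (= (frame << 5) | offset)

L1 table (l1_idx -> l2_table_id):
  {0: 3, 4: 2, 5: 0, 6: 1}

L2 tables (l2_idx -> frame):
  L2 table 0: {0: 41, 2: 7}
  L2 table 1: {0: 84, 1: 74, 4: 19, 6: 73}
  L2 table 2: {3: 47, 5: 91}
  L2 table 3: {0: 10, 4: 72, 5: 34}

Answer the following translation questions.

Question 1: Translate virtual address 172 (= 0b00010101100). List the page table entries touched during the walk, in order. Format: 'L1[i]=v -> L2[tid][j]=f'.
vaddr = 172 = 0b00010101100
Split: l1_idx=0, l2_idx=5, offset=12

Answer: L1[0]=3 -> L2[3][5]=34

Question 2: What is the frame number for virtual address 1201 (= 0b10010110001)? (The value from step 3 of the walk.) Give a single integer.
vaddr = 1201: l1_idx=4, l2_idx=5
L1[4] = 2; L2[2][5] = 91

Answer: 91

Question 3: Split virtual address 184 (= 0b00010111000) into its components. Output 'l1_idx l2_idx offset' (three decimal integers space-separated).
Answer: 0 5 24

Derivation:
vaddr = 184 = 0b00010111000
  top 3 bits -> l1_idx = 0
  next 3 bits -> l2_idx = 5
  bottom 5 bits -> offset = 24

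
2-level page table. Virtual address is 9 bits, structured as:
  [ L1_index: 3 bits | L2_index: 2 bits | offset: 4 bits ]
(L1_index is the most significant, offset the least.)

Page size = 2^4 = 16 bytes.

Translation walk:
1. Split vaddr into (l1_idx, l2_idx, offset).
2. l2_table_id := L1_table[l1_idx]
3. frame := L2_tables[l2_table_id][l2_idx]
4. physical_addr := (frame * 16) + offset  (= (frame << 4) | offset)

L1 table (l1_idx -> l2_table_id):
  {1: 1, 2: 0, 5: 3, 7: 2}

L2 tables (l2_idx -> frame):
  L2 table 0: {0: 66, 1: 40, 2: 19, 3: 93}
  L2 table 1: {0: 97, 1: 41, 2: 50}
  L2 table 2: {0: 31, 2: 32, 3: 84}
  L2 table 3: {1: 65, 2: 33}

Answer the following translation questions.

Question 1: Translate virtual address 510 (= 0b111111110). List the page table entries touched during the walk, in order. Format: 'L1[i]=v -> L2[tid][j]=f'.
vaddr = 510 = 0b111111110
Split: l1_idx=7, l2_idx=3, offset=14

Answer: L1[7]=2 -> L2[2][3]=84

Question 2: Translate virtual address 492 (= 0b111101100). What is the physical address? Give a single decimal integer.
vaddr = 492 = 0b111101100
Split: l1_idx=7, l2_idx=2, offset=12
L1[7] = 2
L2[2][2] = 32
paddr = 32 * 16 + 12 = 524

Answer: 524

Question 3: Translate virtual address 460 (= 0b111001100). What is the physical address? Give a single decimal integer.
vaddr = 460 = 0b111001100
Split: l1_idx=7, l2_idx=0, offset=12
L1[7] = 2
L2[2][0] = 31
paddr = 31 * 16 + 12 = 508

Answer: 508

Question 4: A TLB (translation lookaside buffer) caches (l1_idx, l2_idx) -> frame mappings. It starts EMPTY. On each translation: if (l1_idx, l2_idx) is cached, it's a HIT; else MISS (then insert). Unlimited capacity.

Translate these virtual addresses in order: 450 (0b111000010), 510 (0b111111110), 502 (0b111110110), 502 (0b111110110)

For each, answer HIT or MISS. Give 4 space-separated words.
Answer: MISS MISS HIT HIT

Derivation:
vaddr=450: (7,0) not in TLB -> MISS, insert
vaddr=510: (7,3) not in TLB -> MISS, insert
vaddr=502: (7,3) in TLB -> HIT
vaddr=502: (7,3) in TLB -> HIT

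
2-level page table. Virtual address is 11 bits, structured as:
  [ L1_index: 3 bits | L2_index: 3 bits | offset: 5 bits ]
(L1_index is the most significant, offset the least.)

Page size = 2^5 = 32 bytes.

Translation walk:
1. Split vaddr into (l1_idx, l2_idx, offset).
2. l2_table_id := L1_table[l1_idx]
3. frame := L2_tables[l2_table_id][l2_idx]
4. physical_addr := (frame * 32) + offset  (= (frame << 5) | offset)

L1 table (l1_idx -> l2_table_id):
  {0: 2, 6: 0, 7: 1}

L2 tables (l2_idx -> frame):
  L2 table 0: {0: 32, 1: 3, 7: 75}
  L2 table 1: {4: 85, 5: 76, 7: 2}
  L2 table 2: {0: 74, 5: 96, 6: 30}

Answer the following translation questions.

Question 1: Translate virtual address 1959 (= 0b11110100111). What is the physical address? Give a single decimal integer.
vaddr = 1959 = 0b11110100111
Split: l1_idx=7, l2_idx=5, offset=7
L1[7] = 1
L2[1][5] = 76
paddr = 76 * 32 + 7 = 2439

Answer: 2439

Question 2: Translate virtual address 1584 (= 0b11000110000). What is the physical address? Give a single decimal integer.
Answer: 112

Derivation:
vaddr = 1584 = 0b11000110000
Split: l1_idx=6, l2_idx=1, offset=16
L1[6] = 0
L2[0][1] = 3
paddr = 3 * 32 + 16 = 112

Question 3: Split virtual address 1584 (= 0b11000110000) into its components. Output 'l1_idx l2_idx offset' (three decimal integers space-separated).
Answer: 6 1 16

Derivation:
vaddr = 1584 = 0b11000110000
  top 3 bits -> l1_idx = 6
  next 3 bits -> l2_idx = 1
  bottom 5 bits -> offset = 16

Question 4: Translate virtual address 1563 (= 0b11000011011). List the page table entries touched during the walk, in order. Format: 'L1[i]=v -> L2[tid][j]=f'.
vaddr = 1563 = 0b11000011011
Split: l1_idx=6, l2_idx=0, offset=27

Answer: L1[6]=0 -> L2[0][0]=32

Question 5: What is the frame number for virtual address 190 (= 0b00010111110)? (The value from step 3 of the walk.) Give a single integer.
vaddr = 190: l1_idx=0, l2_idx=5
L1[0] = 2; L2[2][5] = 96

Answer: 96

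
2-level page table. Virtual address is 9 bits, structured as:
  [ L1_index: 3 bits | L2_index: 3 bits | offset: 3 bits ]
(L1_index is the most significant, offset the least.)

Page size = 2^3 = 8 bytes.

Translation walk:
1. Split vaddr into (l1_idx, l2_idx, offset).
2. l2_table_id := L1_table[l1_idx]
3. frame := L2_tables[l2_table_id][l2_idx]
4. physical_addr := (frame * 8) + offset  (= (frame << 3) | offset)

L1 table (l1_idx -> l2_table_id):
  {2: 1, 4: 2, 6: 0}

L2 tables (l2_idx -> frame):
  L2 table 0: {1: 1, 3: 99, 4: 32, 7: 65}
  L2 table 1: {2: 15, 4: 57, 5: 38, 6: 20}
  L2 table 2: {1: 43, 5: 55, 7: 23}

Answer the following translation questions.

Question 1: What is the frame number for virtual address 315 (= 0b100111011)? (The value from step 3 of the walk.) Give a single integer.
Answer: 23

Derivation:
vaddr = 315: l1_idx=4, l2_idx=7
L1[4] = 2; L2[2][7] = 23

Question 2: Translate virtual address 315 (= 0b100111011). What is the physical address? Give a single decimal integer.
vaddr = 315 = 0b100111011
Split: l1_idx=4, l2_idx=7, offset=3
L1[4] = 2
L2[2][7] = 23
paddr = 23 * 8 + 3 = 187

Answer: 187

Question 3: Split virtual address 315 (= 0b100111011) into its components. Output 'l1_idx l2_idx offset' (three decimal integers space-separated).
vaddr = 315 = 0b100111011
  top 3 bits -> l1_idx = 4
  next 3 bits -> l2_idx = 7
  bottom 3 bits -> offset = 3

Answer: 4 7 3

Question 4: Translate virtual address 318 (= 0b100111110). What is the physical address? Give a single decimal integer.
Answer: 190

Derivation:
vaddr = 318 = 0b100111110
Split: l1_idx=4, l2_idx=7, offset=6
L1[4] = 2
L2[2][7] = 23
paddr = 23 * 8 + 6 = 190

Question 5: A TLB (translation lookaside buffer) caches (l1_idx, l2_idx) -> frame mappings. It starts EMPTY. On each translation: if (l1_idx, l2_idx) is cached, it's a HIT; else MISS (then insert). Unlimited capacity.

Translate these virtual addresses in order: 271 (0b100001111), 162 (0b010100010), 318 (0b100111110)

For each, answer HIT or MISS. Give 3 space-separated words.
Answer: MISS MISS MISS

Derivation:
vaddr=271: (4,1) not in TLB -> MISS, insert
vaddr=162: (2,4) not in TLB -> MISS, insert
vaddr=318: (4,7) not in TLB -> MISS, insert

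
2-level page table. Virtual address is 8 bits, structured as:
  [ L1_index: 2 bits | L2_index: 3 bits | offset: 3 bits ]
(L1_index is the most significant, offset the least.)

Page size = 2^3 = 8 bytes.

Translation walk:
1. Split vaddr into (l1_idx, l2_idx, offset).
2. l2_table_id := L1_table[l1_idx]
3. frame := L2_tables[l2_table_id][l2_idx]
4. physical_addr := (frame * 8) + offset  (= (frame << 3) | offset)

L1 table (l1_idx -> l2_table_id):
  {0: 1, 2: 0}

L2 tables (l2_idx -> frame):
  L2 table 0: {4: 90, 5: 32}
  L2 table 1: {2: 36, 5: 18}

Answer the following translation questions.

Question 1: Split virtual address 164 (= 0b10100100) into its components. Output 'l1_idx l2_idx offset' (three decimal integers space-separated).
Answer: 2 4 4

Derivation:
vaddr = 164 = 0b10100100
  top 2 bits -> l1_idx = 2
  next 3 bits -> l2_idx = 4
  bottom 3 bits -> offset = 4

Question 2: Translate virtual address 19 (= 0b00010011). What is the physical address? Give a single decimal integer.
Answer: 291

Derivation:
vaddr = 19 = 0b00010011
Split: l1_idx=0, l2_idx=2, offset=3
L1[0] = 1
L2[1][2] = 36
paddr = 36 * 8 + 3 = 291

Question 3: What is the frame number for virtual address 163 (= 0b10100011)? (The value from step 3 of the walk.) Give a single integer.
vaddr = 163: l1_idx=2, l2_idx=4
L1[2] = 0; L2[0][4] = 90

Answer: 90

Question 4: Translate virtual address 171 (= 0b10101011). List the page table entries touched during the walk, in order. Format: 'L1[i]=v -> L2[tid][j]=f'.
vaddr = 171 = 0b10101011
Split: l1_idx=2, l2_idx=5, offset=3

Answer: L1[2]=0 -> L2[0][5]=32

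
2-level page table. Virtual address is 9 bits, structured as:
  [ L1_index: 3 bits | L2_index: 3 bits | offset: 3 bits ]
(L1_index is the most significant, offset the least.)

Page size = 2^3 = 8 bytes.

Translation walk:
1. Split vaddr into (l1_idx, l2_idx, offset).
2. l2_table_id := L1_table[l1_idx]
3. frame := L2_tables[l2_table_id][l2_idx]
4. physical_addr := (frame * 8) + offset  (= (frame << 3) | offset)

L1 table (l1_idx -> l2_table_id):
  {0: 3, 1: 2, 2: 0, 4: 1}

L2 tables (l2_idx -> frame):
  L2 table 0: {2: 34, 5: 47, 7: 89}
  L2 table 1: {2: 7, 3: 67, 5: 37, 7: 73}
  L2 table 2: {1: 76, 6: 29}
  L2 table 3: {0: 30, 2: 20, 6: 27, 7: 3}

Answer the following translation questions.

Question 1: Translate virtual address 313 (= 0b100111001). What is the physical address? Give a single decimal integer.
vaddr = 313 = 0b100111001
Split: l1_idx=4, l2_idx=7, offset=1
L1[4] = 1
L2[1][7] = 73
paddr = 73 * 8 + 1 = 585

Answer: 585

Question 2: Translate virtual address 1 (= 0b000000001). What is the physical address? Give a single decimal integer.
Answer: 241

Derivation:
vaddr = 1 = 0b000000001
Split: l1_idx=0, l2_idx=0, offset=1
L1[0] = 3
L2[3][0] = 30
paddr = 30 * 8 + 1 = 241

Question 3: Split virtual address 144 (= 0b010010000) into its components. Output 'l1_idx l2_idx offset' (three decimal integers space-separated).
vaddr = 144 = 0b010010000
  top 3 bits -> l1_idx = 2
  next 3 bits -> l2_idx = 2
  bottom 3 bits -> offset = 0

Answer: 2 2 0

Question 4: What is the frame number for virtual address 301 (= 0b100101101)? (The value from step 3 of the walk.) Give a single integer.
vaddr = 301: l1_idx=4, l2_idx=5
L1[4] = 1; L2[1][5] = 37

Answer: 37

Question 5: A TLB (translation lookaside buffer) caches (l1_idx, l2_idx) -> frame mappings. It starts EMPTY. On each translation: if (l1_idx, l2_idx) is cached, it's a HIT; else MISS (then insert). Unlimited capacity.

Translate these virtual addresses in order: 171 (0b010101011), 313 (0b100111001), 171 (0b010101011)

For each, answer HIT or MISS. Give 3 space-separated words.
vaddr=171: (2,5) not in TLB -> MISS, insert
vaddr=313: (4,7) not in TLB -> MISS, insert
vaddr=171: (2,5) in TLB -> HIT

Answer: MISS MISS HIT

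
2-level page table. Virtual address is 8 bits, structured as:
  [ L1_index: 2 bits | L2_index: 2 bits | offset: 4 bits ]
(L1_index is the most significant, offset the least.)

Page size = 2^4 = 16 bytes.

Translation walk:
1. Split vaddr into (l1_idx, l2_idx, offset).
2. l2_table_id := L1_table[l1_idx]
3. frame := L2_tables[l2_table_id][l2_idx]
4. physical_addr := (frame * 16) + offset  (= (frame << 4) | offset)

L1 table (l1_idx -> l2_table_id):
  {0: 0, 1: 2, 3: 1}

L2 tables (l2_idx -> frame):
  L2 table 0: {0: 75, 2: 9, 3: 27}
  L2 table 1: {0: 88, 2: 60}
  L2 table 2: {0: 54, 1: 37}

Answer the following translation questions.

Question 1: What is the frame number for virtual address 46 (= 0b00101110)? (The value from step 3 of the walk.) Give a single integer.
Answer: 9

Derivation:
vaddr = 46: l1_idx=0, l2_idx=2
L1[0] = 0; L2[0][2] = 9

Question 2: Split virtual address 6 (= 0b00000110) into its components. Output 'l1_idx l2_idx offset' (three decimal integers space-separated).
Answer: 0 0 6

Derivation:
vaddr = 6 = 0b00000110
  top 2 bits -> l1_idx = 0
  next 2 bits -> l2_idx = 0
  bottom 4 bits -> offset = 6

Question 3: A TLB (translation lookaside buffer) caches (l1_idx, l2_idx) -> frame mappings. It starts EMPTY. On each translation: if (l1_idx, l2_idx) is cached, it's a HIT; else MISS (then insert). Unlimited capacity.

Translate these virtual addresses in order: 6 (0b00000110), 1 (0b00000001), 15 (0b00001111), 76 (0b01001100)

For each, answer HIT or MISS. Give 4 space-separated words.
Answer: MISS HIT HIT MISS

Derivation:
vaddr=6: (0,0) not in TLB -> MISS, insert
vaddr=1: (0,0) in TLB -> HIT
vaddr=15: (0,0) in TLB -> HIT
vaddr=76: (1,0) not in TLB -> MISS, insert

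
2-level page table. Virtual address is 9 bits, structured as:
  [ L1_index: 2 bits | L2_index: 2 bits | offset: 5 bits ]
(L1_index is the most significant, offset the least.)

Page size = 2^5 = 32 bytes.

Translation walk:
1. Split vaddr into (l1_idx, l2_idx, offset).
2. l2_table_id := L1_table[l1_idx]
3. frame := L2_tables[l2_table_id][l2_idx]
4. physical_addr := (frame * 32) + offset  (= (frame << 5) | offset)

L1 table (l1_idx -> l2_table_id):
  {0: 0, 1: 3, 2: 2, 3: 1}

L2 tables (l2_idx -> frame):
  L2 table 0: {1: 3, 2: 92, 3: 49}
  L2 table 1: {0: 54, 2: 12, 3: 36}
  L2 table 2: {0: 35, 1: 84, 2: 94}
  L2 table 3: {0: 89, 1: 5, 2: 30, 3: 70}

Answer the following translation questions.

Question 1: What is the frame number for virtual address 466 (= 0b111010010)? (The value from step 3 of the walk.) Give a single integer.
vaddr = 466: l1_idx=3, l2_idx=2
L1[3] = 1; L2[1][2] = 12

Answer: 12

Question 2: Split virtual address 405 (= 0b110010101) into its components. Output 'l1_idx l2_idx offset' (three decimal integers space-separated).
Answer: 3 0 21

Derivation:
vaddr = 405 = 0b110010101
  top 2 bits -> l1_idx = 3
  next 2 bits -> l2_idx = 0
  bottom 5 bits -> offset = 21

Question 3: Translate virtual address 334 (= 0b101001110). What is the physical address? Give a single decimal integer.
vaddr = 334 = 0b101001110
Split: l1_idx=2, l2_idx=2, offset=14
L1[2] = 2
L2[2][2] = 94
paddr = 94 * 32 + 14 = 3022

Answer: 3022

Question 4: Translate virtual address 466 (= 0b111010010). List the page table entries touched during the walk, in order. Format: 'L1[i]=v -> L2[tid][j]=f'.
vaddr = 466 = 0b111010010
Split: l1_idx=3, l2_idx=2, offset=18

Answer: L1[3]=1 -> L2[1][2]=12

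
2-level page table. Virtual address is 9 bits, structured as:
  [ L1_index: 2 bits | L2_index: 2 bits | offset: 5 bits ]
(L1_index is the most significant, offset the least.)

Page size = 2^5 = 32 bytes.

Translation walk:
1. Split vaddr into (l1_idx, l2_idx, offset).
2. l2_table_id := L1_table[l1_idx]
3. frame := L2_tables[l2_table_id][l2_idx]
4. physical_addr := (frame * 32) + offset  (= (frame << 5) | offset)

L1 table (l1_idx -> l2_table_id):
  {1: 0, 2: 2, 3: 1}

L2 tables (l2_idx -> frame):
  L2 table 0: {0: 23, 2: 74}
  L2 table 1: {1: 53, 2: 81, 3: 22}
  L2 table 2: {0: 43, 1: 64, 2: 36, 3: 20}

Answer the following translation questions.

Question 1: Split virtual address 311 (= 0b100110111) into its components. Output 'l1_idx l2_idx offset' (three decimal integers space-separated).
vaddr = 311 = 0b100110111
  top 2 bits -> l1_idx = 2
  next 2 bits -> l2_idx = 1
  bottom 5 bits -> offset = 23

Answer: 2 1 23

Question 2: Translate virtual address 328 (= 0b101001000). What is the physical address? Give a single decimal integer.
vaddr = 328 = 0b101001000
Split: l1_idx=2, l2_idx=2, offset=8
L1[2] = 2
L2[2][2] = 36
paddr = 36 * 32 + 8 = 1160

Answer: 1160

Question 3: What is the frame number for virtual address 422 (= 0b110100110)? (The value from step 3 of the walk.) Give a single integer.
vaddr = 422: l1_idx=3, l2_idx=1
L1[3] = 1; L2[1][1] = 53

Answer: 53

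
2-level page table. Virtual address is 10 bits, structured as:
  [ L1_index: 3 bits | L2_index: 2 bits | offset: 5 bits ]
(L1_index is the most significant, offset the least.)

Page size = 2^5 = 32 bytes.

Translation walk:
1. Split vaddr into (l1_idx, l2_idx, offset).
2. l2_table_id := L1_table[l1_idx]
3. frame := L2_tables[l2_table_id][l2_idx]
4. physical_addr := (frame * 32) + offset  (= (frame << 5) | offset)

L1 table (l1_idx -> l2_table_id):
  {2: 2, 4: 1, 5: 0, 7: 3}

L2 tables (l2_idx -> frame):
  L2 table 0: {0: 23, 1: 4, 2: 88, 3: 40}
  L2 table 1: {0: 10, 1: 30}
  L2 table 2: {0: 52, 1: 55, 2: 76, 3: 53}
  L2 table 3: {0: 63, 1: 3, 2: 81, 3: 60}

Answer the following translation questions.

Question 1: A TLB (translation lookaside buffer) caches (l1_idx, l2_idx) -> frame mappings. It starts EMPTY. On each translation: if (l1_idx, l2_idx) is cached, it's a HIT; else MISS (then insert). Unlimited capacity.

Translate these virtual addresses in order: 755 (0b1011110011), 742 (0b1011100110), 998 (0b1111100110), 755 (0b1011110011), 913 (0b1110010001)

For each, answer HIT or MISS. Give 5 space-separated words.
Answer: MISS HIT MISS HIT MISS

Derivation:
vaddr=755: (5,3) not in TLB -> MISS, insert
vaddr=742: (5,3) in TLB -> HIT
vaddr=998: (7,3) not in TLB -> MISS, insert
vaddr=755: (5,3) in TLB -> HIT
vaddr=913: (7,0) not in TLB -> MISS, insert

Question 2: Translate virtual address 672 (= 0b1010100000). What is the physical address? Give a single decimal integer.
vaddr = 672 = 0b1010100000
Split: l1_idx=5, l2_idx=1, offset=0
L1[5] = 0
L2[0][1] = 4
paddr = 4 * 32 + 0 = 128

Answer: 128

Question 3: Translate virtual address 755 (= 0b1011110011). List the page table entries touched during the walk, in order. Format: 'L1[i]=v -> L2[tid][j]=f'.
Answer: L1[5]=0 -> L2[0][3]=40

Derivation:
vaddr = 755 = 0b1011110011
Split: l1_idx=5, l2_idx=3, offset=19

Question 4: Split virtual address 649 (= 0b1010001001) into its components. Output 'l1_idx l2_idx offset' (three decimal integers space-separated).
Answer: 5 0 9

Derivation:
vaddr = 649 = 0b1010001001
  top 3 bits -> l1_idx = 5
  next 2 bits -> l2_idx = 0
  bottom 5 bits -> offset = 9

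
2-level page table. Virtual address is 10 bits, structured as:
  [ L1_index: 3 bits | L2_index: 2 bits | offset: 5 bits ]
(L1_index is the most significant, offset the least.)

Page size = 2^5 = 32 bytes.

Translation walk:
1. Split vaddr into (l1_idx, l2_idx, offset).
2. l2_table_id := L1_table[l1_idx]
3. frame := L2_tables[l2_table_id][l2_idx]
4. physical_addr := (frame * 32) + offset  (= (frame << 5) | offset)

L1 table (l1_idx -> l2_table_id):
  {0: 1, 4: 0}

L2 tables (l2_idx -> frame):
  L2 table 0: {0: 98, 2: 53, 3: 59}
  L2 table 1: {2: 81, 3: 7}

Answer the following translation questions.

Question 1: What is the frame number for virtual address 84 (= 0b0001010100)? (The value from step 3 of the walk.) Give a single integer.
vaddr = 84: l1_idx=0, l2_idx=2
L1[0] = 1; L2[1][2] = 81

Answer: 81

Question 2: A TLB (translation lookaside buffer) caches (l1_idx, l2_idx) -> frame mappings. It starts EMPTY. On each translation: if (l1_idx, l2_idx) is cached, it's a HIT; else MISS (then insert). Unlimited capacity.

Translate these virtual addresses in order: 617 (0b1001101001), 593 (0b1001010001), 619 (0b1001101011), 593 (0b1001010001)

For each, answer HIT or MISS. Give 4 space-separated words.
vaddr=617: (4,3) not in TLB -> MISS, insert
vaddr=593: (4,2) not in TLB -> MISS, insert
vaddr=619: (4,3) in TLB -> HIT
vaddr=593: (4,2) in TLB -> HIT

Answer: MISS MISS HIT HIT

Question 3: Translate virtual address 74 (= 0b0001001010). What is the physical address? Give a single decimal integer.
vaddr = 74 = 0b0001001010
Split: l1_idx=0, l2_idx=2, offset=10
L1[0] = 1
L2[1][2] = 81
paddr = 81 * 32 + 10 = 2602

Answer: 2602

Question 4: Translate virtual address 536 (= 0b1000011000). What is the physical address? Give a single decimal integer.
vaddr = 536 = 0b1000011000
Split: l1_idx=4, l2_idx=0, offset=24
L1[4] = 0
L2[0][0] = 98
paddr = 98 * 32 + 24 = 3160

Answer: 3160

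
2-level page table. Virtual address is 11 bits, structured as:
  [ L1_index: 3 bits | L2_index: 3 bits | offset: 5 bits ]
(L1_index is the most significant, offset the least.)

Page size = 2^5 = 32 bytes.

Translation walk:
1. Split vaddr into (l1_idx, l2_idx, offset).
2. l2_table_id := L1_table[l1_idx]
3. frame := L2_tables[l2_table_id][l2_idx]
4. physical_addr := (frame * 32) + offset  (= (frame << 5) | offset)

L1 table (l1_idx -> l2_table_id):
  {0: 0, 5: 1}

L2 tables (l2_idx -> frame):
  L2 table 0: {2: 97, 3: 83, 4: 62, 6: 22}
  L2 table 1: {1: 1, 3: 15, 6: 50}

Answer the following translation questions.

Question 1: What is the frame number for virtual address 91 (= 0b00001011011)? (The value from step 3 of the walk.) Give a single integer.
vaddr = 91: l1_idx=0, l2_idx=2
L1[0] = 0; L2[0][2] = 97

Answer: 97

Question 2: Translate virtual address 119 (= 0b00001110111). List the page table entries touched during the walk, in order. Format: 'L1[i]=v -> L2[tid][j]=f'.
Answer: L1[0]=0 -> L2[0][3]=83

Derivation:
vaddr = 119 = 0b00001110111
Split: l1_idx=0, l2_idx=3, offset=23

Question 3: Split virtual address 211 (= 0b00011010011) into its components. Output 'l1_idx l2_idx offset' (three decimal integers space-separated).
vaddr = 211 = 0b00011010011
  top 3 bits -> l1_idx = 0
  next 3 bits -> l2_idx = 6
  bottom 5 bits -> offset = 19

Answer: 0 6 19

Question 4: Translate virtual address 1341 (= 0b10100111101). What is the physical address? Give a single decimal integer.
Answer: 61

Derivation:
vaddr = 1341 = 0b10100111101
Split: l1_idx=5, l2_idx=1, offset=29
L1[5] = 1
L2[1][1] = 1
paddr = 1 * 32 + 29 = 61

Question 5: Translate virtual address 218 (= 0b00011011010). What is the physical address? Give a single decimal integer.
Answer: 730

Derivation:
vaddr = 218 = 0b00011011010
Split: l1_idx=0, l2_idx=6, offset=26
L1[0] = 0
L2[0][6] = 22
paddr = 22 * 32 + 26 = 730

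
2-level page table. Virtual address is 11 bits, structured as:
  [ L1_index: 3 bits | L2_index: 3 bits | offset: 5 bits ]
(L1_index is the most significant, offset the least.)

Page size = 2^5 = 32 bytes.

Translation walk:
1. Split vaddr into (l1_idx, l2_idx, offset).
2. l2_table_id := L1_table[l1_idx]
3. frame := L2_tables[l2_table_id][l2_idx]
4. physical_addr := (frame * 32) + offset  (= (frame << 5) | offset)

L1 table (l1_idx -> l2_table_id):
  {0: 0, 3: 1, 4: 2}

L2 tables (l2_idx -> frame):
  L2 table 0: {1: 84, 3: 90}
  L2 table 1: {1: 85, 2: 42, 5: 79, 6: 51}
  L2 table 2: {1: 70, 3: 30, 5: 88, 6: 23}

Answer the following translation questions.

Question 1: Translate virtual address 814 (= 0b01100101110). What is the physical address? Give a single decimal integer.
Answer: 2734

Derivation:
vaddr = 814 = 0b01100101110
Split: l1_idx=3, l2_idx=1, offset=14
L1[3] = 1
L2[1][1] = 85
paddr = 85 * 32 + 14 = 2734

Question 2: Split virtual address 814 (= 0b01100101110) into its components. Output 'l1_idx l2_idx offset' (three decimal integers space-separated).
vaddr = 814 = 0b01100101110
  top 3 bits -> l1_idx = 3
  next 3 bits -> l2_idx = 1
  bottom 5 bits -> offset = 14

Answer: 3 1 14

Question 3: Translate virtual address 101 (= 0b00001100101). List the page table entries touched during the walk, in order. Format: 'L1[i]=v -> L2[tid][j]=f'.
Answer: L1[0]=0 -> L2[0][3]=90

Derivation:
vaddr = 101 = 0b00001100101
Split: l1_idx=0, l2_idx=3, offset=5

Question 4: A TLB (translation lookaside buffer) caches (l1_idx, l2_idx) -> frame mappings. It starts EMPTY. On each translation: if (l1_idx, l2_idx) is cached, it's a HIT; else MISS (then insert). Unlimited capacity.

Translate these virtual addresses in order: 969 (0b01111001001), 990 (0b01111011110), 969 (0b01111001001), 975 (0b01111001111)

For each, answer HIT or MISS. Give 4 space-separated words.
vaddr=969: (3,6) not in TLB -> MISS, insert
vaddr=990: (3,6) in TLB -> HIT
vaddr=969: (3,6) in TLB -> HIT
vaddr=975: (3,6) in TLB -> HIT

Answer: MISS HIT HIT HIT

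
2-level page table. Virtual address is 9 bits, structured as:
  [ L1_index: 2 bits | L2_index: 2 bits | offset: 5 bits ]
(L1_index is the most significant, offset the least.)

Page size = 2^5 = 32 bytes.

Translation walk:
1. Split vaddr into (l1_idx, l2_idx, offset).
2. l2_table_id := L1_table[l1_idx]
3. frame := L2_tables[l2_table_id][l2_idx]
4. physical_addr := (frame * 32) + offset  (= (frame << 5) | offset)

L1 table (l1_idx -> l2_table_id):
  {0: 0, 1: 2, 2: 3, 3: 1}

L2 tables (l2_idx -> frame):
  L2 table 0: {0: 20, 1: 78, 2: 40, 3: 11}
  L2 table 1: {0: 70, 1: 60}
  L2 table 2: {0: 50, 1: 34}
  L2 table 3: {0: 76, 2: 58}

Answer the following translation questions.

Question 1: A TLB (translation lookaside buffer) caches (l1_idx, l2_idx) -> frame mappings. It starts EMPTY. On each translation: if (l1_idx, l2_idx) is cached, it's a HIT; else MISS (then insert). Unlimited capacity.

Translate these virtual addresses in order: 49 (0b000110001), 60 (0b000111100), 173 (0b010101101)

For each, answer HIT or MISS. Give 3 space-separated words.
vaddr=49: (0,1) not in TLB -> MISS, insert
vaddr=60: (0,1) in TLB -> HIT
vaddr=173: (1,1) not in TLB -> MISS, insert

Answer: MISS HIT MISS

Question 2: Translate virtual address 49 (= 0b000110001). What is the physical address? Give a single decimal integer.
Answer: 2513

Derivation:
vaddr = 49 = 0b000110001
Split: l1_idx=0, l2_idx=1, offset=17
L1[0] = 0
L2[0][1] = 78
paddr = 78 * 32 + 17 = 2513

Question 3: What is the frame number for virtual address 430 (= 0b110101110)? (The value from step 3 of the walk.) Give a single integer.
vaddr = 430: l1_idx=3, l2_idx=1
L1[3] = 1; L2[1][1] = 60

Answer: 60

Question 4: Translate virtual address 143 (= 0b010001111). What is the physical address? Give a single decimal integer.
Answer: 1615

Derivation:
vaddr = 143 = 0b010001111
Split: l1_idx=1, l2_idx=0, offset=15
L1[1] = 2
L2[2][0] = 50
paddr = 50 * 32 + 15 = 1615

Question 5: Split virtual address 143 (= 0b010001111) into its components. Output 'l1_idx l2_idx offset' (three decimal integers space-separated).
vaddr = 143 = 0b010001111
  top 2 bits -> l1_idx = 1
  next 2 bits -> l2_idx = 0
  bottom 5 bits -> offset = 15

Answer: 1 0 15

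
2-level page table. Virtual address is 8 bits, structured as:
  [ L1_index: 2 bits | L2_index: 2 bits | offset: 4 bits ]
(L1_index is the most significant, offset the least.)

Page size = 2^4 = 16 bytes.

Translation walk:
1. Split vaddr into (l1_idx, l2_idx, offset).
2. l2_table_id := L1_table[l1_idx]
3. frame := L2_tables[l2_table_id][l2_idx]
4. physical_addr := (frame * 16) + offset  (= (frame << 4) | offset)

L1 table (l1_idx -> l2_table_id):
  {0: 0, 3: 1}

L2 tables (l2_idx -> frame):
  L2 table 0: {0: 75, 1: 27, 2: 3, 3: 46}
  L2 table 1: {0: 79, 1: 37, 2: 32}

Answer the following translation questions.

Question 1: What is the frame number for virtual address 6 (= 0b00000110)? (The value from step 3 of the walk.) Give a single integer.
Answer: 75

Derivation:
vaddr = 6: l1_idx=0, l2_idx=0
L1[0] = 0; L2[0][0] = 75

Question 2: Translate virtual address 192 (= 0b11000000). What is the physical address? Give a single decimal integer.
vaddr = 192 = 0b11000000
Split: l1_idx=3, l2_idx=0, offset=0
L1[3] = 1
L2[1][0] = 79
paddr = 79 * 16 + 0 = 1264

Answer: 1264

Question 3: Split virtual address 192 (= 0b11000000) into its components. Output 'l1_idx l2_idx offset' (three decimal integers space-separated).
vaddr = 192 = 0b11000000
  top 2 bits -> l1_idx = 3
  next 2 bits -> l2_idx = 0
  bottom 4 bits -> offset = 0

Answer: 3 0 0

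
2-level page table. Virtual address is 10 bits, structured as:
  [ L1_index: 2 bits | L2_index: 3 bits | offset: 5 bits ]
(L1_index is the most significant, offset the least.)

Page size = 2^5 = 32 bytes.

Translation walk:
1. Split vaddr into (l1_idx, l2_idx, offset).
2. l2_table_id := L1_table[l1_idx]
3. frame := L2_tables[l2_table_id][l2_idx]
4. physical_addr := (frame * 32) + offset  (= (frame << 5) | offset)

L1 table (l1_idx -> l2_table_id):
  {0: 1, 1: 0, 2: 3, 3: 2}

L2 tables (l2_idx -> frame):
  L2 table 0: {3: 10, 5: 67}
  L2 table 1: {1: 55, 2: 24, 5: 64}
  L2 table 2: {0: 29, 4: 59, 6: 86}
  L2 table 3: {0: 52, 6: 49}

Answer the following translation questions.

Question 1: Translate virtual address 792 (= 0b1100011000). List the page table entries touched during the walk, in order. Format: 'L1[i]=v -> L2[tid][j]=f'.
Answer: L1[3]=2 -> L2[2][0]=29

Derivation:
vaddr = 792 = 0b1100011000
Split: l1_idx=3, l2_idx=0, offset=24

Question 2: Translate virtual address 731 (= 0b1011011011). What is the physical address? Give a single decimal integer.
Answer: 1595

Derivation:
vaddr = 731 = 0b1011011011
Split: l1_idx=2, l2_idx=6, offset=27
L1[2] = 3
L2[3][6] = 49
paddr = 49 * 32 + 27 = 1595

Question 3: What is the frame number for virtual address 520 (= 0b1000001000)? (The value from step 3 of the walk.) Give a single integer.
Answer: 52

Derivation:
vaddr = 520: l1_idx=2, l2_idx=0
L1[2] = 3; L2[3][0] = 52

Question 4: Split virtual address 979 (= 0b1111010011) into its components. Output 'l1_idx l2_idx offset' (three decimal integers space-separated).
vaddr = 979 = 0b1111010011
  top 2 bits -> l1_idx = 3
  next 3 bits -> l2_idx = 6
  bottom 5 bits -> offset = 19

Answer: 3 6 19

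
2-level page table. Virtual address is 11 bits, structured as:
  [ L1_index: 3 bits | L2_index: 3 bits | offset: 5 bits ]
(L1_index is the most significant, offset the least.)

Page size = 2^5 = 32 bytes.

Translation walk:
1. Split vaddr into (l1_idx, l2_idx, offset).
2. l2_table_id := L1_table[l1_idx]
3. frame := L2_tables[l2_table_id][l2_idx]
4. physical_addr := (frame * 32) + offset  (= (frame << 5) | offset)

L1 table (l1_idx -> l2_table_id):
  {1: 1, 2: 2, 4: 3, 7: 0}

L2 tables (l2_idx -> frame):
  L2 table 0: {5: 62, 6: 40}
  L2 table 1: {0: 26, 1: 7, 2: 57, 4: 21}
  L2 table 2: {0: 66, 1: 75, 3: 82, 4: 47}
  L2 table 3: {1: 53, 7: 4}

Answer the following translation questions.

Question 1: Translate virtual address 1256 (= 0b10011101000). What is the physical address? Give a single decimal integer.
Answer: 136

Derivation:
vaddr = 1256 = 0b10011101000
Split: l1_idx=4, l2_idx=7, offset=8
L1[4] = 3
L2[3][7] = 4
paddr = 4 * 32 + 8 = 136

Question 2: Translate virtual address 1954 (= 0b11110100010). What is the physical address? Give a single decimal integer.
vaddr = 1954 = 0b11110100010
Split: l1_idx=7, l2_idx=5, offset=2
L1[7] = 0
L2[0][5] = 62
paddr = 62 * 32 + 2 = 1986

Answer: 1986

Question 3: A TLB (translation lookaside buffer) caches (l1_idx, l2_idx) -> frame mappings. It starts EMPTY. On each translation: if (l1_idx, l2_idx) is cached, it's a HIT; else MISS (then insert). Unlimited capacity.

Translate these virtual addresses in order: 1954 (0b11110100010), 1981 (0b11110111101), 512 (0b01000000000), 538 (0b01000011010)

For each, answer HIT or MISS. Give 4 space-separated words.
vaddr=1954: (7,5) not in TLB -> MISS, insert
vaddr=1981: (7,5) in TLB -> HIT
vaddr=512: (2,0) not in TLB -> MISS, insert
vaddr=538: (2,0) in TLB -> HIT

Answer: MISS HIT MISS HIT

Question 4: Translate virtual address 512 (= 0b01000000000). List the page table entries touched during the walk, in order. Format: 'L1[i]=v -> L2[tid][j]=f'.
Answer: L1[2]=2 -> L2[2][0]=66

Derivation:
vaddr = 512 = 0b01000000000
Split: l1_idx=2, l2_idx=0, offset=0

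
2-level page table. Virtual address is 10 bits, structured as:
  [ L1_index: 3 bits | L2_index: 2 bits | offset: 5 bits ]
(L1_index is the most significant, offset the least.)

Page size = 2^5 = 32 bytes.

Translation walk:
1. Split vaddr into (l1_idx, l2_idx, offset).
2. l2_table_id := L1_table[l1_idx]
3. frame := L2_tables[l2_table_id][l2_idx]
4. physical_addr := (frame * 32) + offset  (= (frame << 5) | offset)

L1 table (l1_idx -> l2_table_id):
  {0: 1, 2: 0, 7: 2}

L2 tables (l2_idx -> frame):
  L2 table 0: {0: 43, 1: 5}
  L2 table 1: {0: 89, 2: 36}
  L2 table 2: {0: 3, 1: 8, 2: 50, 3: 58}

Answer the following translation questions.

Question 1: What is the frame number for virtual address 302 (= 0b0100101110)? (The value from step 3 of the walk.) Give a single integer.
Answer: 5

Derivation:
vaddr = 302: l1_idx=2, l2_idx=1
L1[2] = 0; L2[0][1] = 5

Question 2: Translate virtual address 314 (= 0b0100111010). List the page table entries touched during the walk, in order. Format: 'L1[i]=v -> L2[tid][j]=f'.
Answer: L1[2]=0 -> L2[0][1]=5

Derivation:
vaddr = 314 = 0b0100111010
Split: l1_idx=2, l2_idx=1, offset=26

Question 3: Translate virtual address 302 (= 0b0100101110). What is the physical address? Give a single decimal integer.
Answer: 174

Derivation:
vaddr = 302 = 0b0100101110
Split: l1_idx=2, l2_idx=1, offset=14
L1[2] = 0
L2[0][1] = 5
paddr = 5 * 32 + 14 = 174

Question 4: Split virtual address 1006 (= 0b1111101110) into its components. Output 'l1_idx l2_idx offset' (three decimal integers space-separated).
vaddr = 1006 = 0b1111101110
  top 3 bits -> l1_idx = 7
  next 2 bits -> l2_idx = 3
  bottom 5 bits -> offset = 14

Answer: 7 3 14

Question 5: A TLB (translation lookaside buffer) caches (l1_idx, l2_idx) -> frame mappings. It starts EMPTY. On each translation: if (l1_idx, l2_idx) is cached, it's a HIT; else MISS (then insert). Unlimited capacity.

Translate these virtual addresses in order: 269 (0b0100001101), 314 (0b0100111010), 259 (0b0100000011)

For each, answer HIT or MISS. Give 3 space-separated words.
vaddr=269: (2,0) not in TLB -> MISS, insert
vaddr=314: (2,1) not in TLB -> MISS, insert
vaddr=259: (2,0) in TLB -> HIT

Answer: MISS MISS HIT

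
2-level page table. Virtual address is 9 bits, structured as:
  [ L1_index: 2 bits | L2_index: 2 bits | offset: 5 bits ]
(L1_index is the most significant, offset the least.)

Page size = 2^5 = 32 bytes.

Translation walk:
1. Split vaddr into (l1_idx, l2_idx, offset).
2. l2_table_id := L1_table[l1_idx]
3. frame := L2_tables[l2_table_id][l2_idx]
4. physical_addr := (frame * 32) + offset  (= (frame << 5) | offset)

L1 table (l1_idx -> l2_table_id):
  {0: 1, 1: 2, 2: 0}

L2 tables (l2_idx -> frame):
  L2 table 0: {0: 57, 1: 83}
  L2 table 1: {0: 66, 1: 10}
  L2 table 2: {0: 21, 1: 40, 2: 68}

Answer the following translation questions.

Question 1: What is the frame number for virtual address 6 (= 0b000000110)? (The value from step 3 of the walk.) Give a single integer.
Answer: 66

Derivation:
vaddr = 6: l1_idx=0, l2_idx=0
L1[0] = 1; L2[1][0] = 66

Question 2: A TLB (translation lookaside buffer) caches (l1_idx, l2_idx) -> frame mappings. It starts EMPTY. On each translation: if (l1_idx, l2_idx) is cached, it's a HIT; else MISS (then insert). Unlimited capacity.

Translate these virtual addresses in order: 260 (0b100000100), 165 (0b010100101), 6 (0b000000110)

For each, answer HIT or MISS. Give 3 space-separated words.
Answer: MISS MISS MISS

Derivation:
vaddr=260: (2,0) not in TLB -> MISS, insert
vaddr=165: (1,1) not in TLB -> MISS, insert
vaddr=6: (0,0) not in TLB -> MISS, insert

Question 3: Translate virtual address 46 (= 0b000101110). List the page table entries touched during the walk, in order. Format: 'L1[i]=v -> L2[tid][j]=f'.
Answer: L1[0]=1 -> L2[1][1]=10

Derivation:
vaddr = 46 = 0b000101110
Split: l1_idx=0, l2_idx=1, offset=14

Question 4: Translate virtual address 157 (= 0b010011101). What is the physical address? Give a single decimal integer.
vaddr = 157 = 0b010011101
Split: l1_idx=1, l2_idx=0, offset=29
L1[1] = 2
L2[2][0] = 21
paddr = 21 * 32 + 29 = 701

Answer: 701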